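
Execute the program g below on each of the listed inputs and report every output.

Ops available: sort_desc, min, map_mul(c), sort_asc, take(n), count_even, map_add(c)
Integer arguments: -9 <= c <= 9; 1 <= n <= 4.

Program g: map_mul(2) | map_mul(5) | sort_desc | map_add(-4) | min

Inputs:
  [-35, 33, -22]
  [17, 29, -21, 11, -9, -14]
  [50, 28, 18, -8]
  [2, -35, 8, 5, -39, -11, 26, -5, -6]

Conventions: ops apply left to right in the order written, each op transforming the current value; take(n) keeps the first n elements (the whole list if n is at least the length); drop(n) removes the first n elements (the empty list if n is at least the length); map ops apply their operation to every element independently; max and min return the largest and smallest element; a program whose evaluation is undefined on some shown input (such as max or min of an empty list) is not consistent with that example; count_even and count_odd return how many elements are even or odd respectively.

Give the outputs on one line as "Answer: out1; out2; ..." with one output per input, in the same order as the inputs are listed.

-354; -214; -84; -394

Execution, op by op:
  [-35, 33, -22] -> [-70, 66, -44] -> [-350, 330, -220] -> [330, -220, -350] -> [326, -224, -354] -> -354
  [17, 29, -21, 11, -9, -14] -> [34, 58, -42, 22, -18, -28] -> [170, 290, -210, 110, -90, -140] -> [290, 170, 110, -90, -140, -210] -> [286, 166, 106, -94, -144, -214] -> -214
  [50, 28, 18, -8] -> [100, 56, 36, -16] -> [500, 280, 180, -80] -> [500, 280, 180, -80] -> [496, 276, 176, -84] -> -84
  [2, -35, 8, 5, -39, -11, 26, -5, -6] -> [4, -70, 16, 10, -78, -22, 52, -10, -12] -> [20, -350, 80, 50, -390, -110, 260, -50, -60] -> [260, 80, 50, 20, -50, -60, -110, -350, -390] -> [256, 76, 46, 16, -54, -64, -114, -354, -394] -> -394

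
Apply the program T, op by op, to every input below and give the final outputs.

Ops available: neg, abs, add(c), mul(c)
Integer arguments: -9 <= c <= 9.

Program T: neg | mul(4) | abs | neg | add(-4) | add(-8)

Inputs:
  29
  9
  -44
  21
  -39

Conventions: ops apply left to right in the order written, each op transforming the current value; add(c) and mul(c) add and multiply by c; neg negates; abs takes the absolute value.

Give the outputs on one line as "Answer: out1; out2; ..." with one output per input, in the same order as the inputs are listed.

Execution, op by op:
  29 -> -29 -> -116 -> 116 -> -116 -> -120 -> -128
  9 -> -9 -> -36 -> 36 -> -36 -> -40 -> -48
  -44 -> 44 -> 176 -> 176 -> -176 -> -180 -> -188
  21 -> -21 -> -84 -> 84 -> -84 -> -88 -> -96
  -39 -> 39 -> 156 -> 156 -> -156 -> -160 -> -168

-128; -48; -188; -96; -168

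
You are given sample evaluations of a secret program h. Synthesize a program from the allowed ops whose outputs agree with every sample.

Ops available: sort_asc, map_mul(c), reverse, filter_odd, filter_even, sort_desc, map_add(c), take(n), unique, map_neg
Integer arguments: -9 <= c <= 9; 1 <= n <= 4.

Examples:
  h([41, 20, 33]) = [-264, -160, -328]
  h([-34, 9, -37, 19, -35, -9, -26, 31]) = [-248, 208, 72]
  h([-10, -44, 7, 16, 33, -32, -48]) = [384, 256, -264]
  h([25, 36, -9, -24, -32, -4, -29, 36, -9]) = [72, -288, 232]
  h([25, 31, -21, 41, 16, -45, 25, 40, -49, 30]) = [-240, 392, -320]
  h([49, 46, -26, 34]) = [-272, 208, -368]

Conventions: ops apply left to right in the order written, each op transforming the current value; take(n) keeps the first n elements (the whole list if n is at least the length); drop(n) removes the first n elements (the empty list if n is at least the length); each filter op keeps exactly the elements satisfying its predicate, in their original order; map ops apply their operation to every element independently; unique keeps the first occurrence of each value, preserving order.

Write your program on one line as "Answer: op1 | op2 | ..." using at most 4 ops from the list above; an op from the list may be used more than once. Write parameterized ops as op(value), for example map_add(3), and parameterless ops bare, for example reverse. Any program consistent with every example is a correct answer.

reverse | take(3) | map_mul(-8)

Check, running the answer program on each example:
  [41, 20, 33] -> [33, 20, 41] -> [33, 20, 41] -> [-264, -160, -328]
  [-34, 9, -37, 19, -35, -9, -26, 31] -> [31, -26, -9, -35, 19, -37, 9, -34] -> [31, -26, -9] -> [-248, 208, 72]
  [-10, -44, 7, 16, 33, -32, -48] -> [-48, -32, 33, 16, 7, -44, -10] -> [-48, -32, 33] -> [384, 256, -264]
  [25, 36, -9, -24, -32, -4, -29, 36, -9] -> [-9, 36, -29, -4, -32, -24, -9, 36, 25] -> [-9, 36, -29] -> [72, -288, 232]
  [25, 31, -21, 41, 16, -45, 25, 40, -49, 30] -> [30, -49, 40, 25, -45, 16, 41, -21, 31, 25] -> [30, -49, 40] -> [-240, 392, -320]
  [49, 46, -26, 34] -> [34, -26, 46, 49] -> [34, -26, 46] -> [-272, 208, -368]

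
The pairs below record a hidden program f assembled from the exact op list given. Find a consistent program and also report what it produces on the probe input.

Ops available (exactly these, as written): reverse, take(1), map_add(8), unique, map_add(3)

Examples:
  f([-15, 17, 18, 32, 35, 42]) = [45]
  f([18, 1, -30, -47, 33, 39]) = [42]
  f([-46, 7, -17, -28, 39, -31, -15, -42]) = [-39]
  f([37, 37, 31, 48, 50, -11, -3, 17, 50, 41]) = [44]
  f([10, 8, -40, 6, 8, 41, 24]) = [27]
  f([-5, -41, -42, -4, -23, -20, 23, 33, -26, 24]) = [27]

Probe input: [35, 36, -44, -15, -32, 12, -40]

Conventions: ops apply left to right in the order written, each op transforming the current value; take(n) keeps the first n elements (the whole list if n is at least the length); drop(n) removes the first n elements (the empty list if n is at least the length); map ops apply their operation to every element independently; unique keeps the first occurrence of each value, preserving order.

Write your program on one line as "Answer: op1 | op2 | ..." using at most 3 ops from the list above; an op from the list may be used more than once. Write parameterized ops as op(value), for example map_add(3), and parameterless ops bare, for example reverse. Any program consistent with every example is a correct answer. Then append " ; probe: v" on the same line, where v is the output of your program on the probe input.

reverse | take(1) | map_add(3) ; probe: [-37]

Check, running the answer program on each example:
  [-15, 17, 18, 32, 35, 42] -> [42, 35, 32, 18, 17, -15] -> [42] -> [45]
  [18, 1, -30, -47, 33, 39] -> [39, 33, -47, -30, 1, 18] -> [39] -> [42]
  [-46, 7, -17, -28, 39, -31, -15, -42] -> [-42, -15, -31, 39, -28, -17, 7, -46] -> [-42] -> [-39]
  [37, 37, 31, 48, 50, -11, -3, 17, 50, 41] -> [41, 50, 17, -3, -11, 50, 48, 31, 37, 37] -> [41] -> [44]
  [10, 8, -40, 6, 8, 41, 24] -> [24, 41, 8, 6, -40, 8, 10] -> [24] -> [27]
  [-5, -41, -42, -4, -23, -20, 23, 33, -26, 24] -> [24, -26, 33, 23, -20, -23, -4, -42, -41, -5] -> [24] -> [27]
  probe: [35, 36, -44, -15, -32, 12, -40] -> [-40, 12, -32, -15, -44, 36, 35] -> [-40] -> [-37]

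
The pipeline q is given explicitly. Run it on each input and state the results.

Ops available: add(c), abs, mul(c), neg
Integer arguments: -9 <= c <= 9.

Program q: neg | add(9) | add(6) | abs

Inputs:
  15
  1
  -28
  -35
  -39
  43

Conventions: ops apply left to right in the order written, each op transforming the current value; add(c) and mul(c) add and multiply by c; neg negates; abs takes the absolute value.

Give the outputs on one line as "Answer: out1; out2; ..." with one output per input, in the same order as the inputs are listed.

0; 14; 43; 50; 54; 28

Execution, op by op:
  15 -> -15 -> -6 -> 0 -> 0
  1 -> -1 -> 8 -> 14 -> 14
  -28 -> 28 -> 37 -> 43 -> 43
  -35 -> 35 -> 44 -> 50 -> 50
  -39 -> 39 -> 48 -> 54 -> 54
  43 -> -43 -> -34 -> -28 -> 28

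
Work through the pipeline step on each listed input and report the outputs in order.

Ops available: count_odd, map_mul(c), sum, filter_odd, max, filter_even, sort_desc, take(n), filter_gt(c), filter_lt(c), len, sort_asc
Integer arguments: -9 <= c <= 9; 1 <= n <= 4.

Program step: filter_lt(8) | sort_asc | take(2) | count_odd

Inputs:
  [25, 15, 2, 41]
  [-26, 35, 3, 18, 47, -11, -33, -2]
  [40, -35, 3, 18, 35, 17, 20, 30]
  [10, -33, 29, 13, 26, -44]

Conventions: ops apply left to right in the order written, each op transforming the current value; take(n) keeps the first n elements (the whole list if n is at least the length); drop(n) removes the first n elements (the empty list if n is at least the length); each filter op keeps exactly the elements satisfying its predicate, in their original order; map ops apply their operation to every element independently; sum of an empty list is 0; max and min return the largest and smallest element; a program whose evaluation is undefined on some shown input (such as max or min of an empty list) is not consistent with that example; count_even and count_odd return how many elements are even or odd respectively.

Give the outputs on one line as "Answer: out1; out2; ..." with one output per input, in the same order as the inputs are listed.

Execution, op by op:
  [25, 15, 2, 41] -> [2] -> [2] -> [2] -> 0
  [-26, 35, 3, 18, 47, -11, -33, -2] -> [-26, 3, -11, -33, -2] -> [-33, -26, -11, -2, 3] -> [-33, -26] -> 1
  [40, -35, 3, 18, 35, 17, 20, 30] -> [-35, 3] -> [-35, 3] -> [-35, 3] -> 2
  [10, -33, 29, 13, 26, -44] -> [-33, -44] -> [-44, -33] -> [-44, -33] -> 1

0; 1; 2; 1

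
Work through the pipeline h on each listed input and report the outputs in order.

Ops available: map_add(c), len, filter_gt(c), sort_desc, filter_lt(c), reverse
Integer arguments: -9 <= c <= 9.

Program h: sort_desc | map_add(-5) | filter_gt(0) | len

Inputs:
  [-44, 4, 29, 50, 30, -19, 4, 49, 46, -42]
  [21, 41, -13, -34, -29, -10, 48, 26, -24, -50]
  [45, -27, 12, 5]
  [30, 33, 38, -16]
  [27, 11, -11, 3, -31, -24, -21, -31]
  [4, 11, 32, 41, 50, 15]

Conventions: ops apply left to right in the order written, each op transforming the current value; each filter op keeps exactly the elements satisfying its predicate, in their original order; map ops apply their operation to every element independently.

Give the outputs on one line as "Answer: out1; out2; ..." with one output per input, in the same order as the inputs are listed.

Execution, op by op:
  [-44, 4, 29, 50, 30, -19, 4, 49, 46, -42] -> [50, 49, 46, 30, 29, 4, 4, -19, -42, -44] -> [45, 44, 41, 25, 24, -1, -1, -24, -47, -49] -> [45, 44, 41, 25, 24] -> 5
  [21, 41, -13, -34, -29, -10, 48, 26, -24, -50] -> [48, 41, 26, 21, -10, -13, -24, -29, -34, -50] -> [43, 36, 21, 16, -15, -18, -29, -34, -39, -55] -> [43, 36, 21, 16] -> 4
  [45, -27, 12, 5] -> [45, 12, 5, -27] -> [40, 7, 0, -32] -> [40, 7] -> 2
  [30, 33, 38, -16] -> [38, 33, 30, -16] -> [33, 28, 25, -21] -> [33, 28, 25] -> 3
  [27, 11, -11, 3, -31, -24, -21, -31] -> [27, 11, 3, -11, -21, -24, -31, -31] -> [22, 6, -2, -16, -26, -29, -36, -36] -> [22, 6] -> 2
  [4, 11, 32, 41, 50, 15] -> [50, 41, 32, 15, 11, 4] -> [45, 36, 27, 10, 6, -1] -> [45, 36, 27, 10, 6] -> 5

5; 4; 2; 3; 2; 5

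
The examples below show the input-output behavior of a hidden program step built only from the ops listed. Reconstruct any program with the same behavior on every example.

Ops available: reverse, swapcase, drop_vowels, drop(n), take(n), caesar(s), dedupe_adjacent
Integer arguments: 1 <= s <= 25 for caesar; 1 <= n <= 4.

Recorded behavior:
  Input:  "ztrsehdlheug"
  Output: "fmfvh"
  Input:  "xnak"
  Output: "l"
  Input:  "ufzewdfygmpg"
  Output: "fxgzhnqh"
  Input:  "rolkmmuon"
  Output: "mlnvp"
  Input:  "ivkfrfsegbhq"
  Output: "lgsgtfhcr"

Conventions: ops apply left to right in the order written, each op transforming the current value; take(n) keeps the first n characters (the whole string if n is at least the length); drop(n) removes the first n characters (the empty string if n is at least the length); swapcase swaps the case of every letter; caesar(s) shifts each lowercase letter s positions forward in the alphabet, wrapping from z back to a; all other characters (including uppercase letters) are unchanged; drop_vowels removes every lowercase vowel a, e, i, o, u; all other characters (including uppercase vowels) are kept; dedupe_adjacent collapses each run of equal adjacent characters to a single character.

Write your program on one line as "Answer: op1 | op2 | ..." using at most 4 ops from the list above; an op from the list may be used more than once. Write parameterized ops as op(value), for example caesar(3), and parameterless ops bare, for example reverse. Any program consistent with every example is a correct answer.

caesar(1) | drop_vowels | drop(2) | dedupe_adjacent

Check, running the answer program on each example:
  "ztrsehdlheug" -> "austfiemifvh" -> "stfmfvh" -> "fmfvh" -> "fmfvh"
  "xnak" -> "yobl" -> "ybl" -> "l" -> "l"
  "ufzewdfygmpg" -> "vgafxegzhnqh" -> "vgfxgzhnqh" -> "fxgzhnqh" -> "fxgzhnqh"
  "rolkmmuon" -> "spmlnnvpo" -> "spmlnnvp" -> "mlnnvp" -> "mlnvp"
  "ivkfrfsegbhq" -> "jwlgsgtfhcir" -> "jwlgsgtfhcr" -> "lgsgtfhcr" -> "lgsgtfhcr"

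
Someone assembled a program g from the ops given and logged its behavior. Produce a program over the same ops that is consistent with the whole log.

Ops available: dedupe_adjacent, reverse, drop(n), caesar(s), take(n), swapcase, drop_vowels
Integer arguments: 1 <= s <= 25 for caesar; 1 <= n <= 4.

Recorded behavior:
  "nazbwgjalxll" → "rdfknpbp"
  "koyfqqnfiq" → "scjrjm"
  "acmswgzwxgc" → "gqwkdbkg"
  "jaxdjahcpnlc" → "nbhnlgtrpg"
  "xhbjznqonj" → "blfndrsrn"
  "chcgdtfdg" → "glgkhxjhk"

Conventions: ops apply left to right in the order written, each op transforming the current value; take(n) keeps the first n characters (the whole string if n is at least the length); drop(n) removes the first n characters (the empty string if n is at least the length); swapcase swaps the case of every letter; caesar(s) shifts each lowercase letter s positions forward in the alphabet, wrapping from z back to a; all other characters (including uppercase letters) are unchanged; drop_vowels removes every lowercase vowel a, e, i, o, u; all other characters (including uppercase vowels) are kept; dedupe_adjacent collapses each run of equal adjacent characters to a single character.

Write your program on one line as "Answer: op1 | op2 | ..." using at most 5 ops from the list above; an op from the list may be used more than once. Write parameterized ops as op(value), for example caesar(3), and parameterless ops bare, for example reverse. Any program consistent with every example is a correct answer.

caesar(17) | dedupe_adjacent | caesar(13) | drop_vowels

Check, running the answer program on each example:
  "nazbwgjalxll" -> "erqsnxarcocc" -> "erqsnxarcoc" -> "redfaknepbp" -> "rdfknpbp"
  "koyfqqnfiq" -> "bfpwhhewzh" -> "bfpwhewzh" -> "oscjurjmu" -> "scjrjm"
  "acmswgzwxgc" -> "rtdjnxqnoxt" -> "rtdjnxqnoxt" -> "egqwakdabkg" -> "gqwkdbkg"
  "jaxdjahcpnlc" -> "arouarytgect" -> "arouarytgect" -> "nebhnelgtrpg" -> "nbhnlgtrpg"
  "xhbjznqonj" -> "oysaqehfea" -> "oysaqehfea" -> "blfndrusrn" -> "blfndrsrn"
  "chcgdtfdg" -> "tytxukwux" -> "tytxukwux" -> "glgkhxjhk" -> "glgkhxjhk"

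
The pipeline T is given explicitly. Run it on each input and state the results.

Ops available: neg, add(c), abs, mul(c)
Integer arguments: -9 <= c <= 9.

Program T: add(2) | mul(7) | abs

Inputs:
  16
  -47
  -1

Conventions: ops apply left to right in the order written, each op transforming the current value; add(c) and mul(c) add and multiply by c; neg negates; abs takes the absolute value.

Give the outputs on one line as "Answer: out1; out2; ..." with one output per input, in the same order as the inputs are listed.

126; 315; 7

Execution, op by op:
  16 -> 18 -> 126 -> 126
  -47 -> -45 -> -315 -> 315
  -1 -> 1 -> 7 -> 7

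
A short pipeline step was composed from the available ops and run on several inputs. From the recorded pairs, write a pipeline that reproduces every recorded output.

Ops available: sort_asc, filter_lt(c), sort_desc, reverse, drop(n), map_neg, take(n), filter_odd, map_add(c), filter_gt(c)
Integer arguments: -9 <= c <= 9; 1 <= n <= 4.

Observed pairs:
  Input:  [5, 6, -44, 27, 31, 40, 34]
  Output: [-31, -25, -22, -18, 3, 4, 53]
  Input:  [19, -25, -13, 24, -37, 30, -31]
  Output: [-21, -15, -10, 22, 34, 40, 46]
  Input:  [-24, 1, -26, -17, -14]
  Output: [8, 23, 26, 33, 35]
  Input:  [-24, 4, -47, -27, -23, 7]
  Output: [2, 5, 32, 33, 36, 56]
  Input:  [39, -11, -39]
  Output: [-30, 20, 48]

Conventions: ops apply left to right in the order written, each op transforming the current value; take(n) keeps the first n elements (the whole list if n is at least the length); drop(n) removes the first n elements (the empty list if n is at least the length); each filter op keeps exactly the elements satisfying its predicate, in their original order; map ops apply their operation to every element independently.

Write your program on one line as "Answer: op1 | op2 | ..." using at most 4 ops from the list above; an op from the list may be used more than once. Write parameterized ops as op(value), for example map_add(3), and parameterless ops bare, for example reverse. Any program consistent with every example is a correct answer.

map_neg | map_add(9) | sort_desc | sort_asc

Check, running the answer program on each example:
  [5, 6, -44, 27, 31, 40, 34] -> [-5, -6, 44, -27, -31, -40, -34] -> [4, 3, 53, -18, -22, -31, -25] -> [53, 4, 3, -18, -22, -25, -31] -> [-31, -25, -22, -18, 3, 4, 53]
  [19, -25, -13, 24, -37, 30, -31] -> [-19, 25, 13, -24, 37, -30, 31] -> [-10, 34, 22, -15, 46, -21, 40] -> [46, 40, 34, 22, -10, -15, -21] -> [-21, -15, -10, 22, 34, 40, 46]
  [-24, 1, -26, -17, -14] -> [24, -1, 26, 17, 14] -> [33, 8, 35, 26, 23] -> [35, 33, 26, 23, 8] -> [8, 23, 26, 33, 35]
  [-24, 4, -47, -27, -23, 7] -> [24, -4, 47, 27, 23, -7] -> [33, 5, 56, 36, 32, 2] -> [56, 36, 33, 32, 5, 2] -> [2, 5, 32, 33, 36, 56]
  [39, -11, -39] -> [-39, 11, 39] -> [-30, 20, 48] -> [48, 20, -30] -> [-30, 20, 48]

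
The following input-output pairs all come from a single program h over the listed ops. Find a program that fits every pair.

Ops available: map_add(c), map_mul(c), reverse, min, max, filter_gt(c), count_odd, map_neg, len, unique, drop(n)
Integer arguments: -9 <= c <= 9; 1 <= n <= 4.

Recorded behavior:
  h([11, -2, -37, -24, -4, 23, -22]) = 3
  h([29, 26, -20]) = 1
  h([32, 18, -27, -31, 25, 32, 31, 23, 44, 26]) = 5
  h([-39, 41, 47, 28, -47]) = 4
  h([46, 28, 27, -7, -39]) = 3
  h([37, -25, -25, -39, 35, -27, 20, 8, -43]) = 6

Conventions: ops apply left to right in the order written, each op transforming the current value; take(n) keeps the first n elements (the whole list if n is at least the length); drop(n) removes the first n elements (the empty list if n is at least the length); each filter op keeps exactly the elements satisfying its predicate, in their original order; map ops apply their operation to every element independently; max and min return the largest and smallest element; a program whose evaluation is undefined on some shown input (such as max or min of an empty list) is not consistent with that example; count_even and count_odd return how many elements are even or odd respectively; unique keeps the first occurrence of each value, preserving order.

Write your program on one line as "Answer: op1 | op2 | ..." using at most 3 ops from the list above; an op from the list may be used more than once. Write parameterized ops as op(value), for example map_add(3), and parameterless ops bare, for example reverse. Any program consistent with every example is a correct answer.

unique | count_odd

Check, running the answer program on each example:
  [11, -2, -37, -24, -4, 23, -22] -> [11, -2, -37, -24, -4, 23, -22] -> 3
  [29, 26, -20] -> [29, 26, -20] -> 1
  [32, 18, -27, -31, 25, 32, 31, 23, 44, 26] -> [32, 18, -27, -31, 25, 31, 23, 44, 26] -> 5
  [-39, 41, 47, 28, -47] -> [-39, 41, 47, 28, -47] -> 4
  [46, 28, 27, -7, -39] -> [46, 28, 27, -7, -39] -> 3
  [37, -25, -25, -39, 35, -27, 20, 8, -43] -> [37, -25, -39, 35, -27, 20, 8, -43] -> 6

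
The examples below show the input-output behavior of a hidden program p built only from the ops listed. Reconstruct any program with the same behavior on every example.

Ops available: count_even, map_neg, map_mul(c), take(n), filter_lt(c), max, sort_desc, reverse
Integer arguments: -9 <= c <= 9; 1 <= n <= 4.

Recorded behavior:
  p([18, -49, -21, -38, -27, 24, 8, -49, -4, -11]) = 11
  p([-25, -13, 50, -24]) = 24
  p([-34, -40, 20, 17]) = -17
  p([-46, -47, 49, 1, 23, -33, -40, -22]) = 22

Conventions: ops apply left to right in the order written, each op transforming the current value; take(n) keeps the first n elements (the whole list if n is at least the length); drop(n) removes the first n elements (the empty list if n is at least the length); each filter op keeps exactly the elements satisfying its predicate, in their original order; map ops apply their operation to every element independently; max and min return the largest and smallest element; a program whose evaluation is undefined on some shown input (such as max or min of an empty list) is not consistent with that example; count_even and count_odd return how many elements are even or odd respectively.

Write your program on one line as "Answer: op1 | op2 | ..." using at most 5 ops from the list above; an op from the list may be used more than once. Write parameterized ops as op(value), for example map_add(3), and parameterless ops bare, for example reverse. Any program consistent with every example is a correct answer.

reverse | map_neg | take(1) | max

Check, running the answer program on each example:
  [18, -49, -21, -38, -27, 24, 8, -49, -4, -11] -> [-11, -4, -49, 8, 24, -27, -38, -21, -49, 18] -> [11, 4, 49, -8, -24, 27, 38, 21, 49, -18] -> [11] -> 11
  [-25, -13, 50, -24] -> [-24, 50, -13, -25] -> [24, -50, 13, 25] -> [24] -> 24
  [-34, -40, 20, 17] -> [17, 20, -40, -34] -> [-17, -20, 40, 34] -> [-17] -> -17
  [-46, -47, 49, 1, 23, -33, -40, -22] -> [-22, -40, -33, 23, 1, 49, -47, -46] -> [22, 40, 33, -23, -1, -49, 47, 46] -> [22] -> 22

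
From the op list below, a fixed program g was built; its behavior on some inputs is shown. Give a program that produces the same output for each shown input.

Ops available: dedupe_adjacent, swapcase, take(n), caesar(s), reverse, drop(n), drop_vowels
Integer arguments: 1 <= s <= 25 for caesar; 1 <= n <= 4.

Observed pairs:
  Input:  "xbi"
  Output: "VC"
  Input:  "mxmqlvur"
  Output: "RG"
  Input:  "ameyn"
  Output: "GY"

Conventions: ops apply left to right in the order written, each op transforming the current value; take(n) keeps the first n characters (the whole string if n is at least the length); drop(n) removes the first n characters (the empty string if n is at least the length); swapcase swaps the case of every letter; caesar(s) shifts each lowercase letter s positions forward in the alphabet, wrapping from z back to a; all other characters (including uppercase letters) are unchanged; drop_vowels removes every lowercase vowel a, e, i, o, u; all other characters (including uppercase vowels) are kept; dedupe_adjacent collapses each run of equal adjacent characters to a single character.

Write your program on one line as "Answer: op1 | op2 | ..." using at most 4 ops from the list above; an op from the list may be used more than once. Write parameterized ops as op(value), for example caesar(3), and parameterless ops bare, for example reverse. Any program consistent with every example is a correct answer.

drop(1) | caesar(20) | take(2) | swapcase

Check, running the answer program on each example:
  "xbi" -> "bi" -> "vc" -> "vc" -> "VC"
  "mxmqlvur" -> "xmqlvur" -> "rgkfpol" -> "rg" -> "RG"
  "ameyn" -> "meyn" -> "gysh" -> "gy" -> "GY"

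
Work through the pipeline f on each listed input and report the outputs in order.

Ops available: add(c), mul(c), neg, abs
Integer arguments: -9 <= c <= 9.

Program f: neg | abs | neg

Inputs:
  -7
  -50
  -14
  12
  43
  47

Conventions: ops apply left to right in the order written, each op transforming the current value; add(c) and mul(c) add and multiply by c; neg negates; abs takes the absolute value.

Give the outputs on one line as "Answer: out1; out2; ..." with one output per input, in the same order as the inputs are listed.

-7; -50; -14; -12; -43; -47

Execution, op by op:
  -7 -> 7 -> 7 -> -7
  -50 -> 50 -> 50 -> -50
  -14 -> 14 -> 14 -> -14
  12 -> -12 -> 12 -> -12
  43 -> -43 -> 43 -> -43
  47 -> -47 -> 47 -> -47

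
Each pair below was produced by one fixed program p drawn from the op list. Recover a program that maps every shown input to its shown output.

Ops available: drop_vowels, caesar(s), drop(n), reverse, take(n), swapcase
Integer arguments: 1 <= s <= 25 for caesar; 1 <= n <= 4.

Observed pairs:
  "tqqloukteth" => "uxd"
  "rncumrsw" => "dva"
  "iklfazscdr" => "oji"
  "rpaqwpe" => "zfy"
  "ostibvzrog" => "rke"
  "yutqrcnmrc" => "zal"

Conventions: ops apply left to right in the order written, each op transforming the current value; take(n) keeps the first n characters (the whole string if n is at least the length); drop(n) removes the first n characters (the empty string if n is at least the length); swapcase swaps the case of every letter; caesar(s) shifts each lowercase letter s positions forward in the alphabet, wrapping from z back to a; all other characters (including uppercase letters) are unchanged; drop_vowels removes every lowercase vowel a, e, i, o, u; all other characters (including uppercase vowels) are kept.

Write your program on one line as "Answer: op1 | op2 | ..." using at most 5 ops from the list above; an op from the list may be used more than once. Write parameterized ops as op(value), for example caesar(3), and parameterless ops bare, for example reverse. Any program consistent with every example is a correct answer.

drop(3) | caesar(11) | take(3) | caesar(24)

Check, running the answer program on each example:
  "tqqloukteth" -> "loukteth" -> "wzfvepes" -> "wzf" -> "uxd"
  "rncumrsw" -> "umrsw" -> "fxcdh" -> "fxc" -> "dva"
  "iklfazscdr" -> "fazscdr" -> "qlkdnoc" -> "qlk" -> "oji"
  "rpaqwpe" -> "qwpe" -> "bhap" -> "bha" -> "zfy"
  "ostibvzrog" -> "ibvzrog" -> "tmgkczr" -> "tmg" -> "rke"
  "yutqrcnmrc" -> "qrcnmrc" -> "bcnyxcn" -> "bcn" -> "zal"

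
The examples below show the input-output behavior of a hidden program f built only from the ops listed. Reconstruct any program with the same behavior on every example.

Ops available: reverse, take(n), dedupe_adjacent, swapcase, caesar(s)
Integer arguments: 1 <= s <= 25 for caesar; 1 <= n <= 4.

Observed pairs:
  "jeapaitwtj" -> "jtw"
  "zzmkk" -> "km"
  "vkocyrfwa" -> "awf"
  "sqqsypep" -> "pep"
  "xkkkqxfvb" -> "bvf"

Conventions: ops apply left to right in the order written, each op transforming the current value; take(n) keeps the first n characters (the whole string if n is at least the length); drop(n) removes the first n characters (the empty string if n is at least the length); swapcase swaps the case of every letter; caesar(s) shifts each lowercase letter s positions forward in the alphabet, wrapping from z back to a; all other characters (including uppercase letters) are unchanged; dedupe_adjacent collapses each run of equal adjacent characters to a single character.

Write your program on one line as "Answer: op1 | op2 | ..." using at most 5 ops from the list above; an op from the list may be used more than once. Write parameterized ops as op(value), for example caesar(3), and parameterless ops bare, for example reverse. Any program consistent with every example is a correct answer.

swapcase | reverse | swapcase | take(3) | dedupe_adjacent

Check, running the answer program on each example:
  "jeapaitwtj" -> "JEAPAITWTJ" -> "JTWTIAPAEJ" -> "jtwtiapaej" -> "jtw" -> "jtw"
  "zzmkk" -> "ZZMKK" -> "KKMZZ" -> "kkmzz" -> "kkm" -> "km"
  "vkocyrfwa" -> "VKOCYRFWA" -> "AWFRYCOKV" -> "awfrycokv" -> "awf" -> "awf"
  "sqqsypep" -> "SQQSYPEP" -> "PEPYSQQS" -> "pepysqqs" -> "pep" -> "pep"
  "xkkkqxfvb" -> "XKKKQXFVB" -> "BVFXQKKKX" -> "bvfxqkkkx" -> "bvf" -> "bvf"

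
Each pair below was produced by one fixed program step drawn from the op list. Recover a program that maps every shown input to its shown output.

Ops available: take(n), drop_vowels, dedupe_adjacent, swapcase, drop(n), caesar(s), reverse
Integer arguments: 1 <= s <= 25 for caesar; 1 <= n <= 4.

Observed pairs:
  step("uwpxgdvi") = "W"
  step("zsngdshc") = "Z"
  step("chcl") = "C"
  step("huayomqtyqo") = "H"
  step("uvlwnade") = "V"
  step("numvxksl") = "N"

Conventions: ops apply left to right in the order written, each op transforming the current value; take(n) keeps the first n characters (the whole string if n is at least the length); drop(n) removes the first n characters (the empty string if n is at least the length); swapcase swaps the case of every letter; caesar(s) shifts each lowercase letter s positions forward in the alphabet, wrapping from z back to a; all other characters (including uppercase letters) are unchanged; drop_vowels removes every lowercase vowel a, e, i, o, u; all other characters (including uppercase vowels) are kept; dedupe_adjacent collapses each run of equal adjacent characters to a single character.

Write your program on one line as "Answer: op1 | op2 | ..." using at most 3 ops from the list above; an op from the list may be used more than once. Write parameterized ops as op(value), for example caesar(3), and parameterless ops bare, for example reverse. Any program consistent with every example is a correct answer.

drop_vowels | take(1) | swapcase

Check, running the answer program on each example:
  "uwpxgdvi" -> "wpxgdv" -> "w" -> "W"
  "zsngdshc" -> "zsngdshc" -> "z" -> "Z"
  "chcl" -> "chcl" -> "c" -> "C"
  "huayomqtyqo" -> "hymqtyq" -> "h" -> "H"
  "uvlwnade" -> "vlwnd" -> "v" -> "V"
  "numvxksl" -> "nmvxksl" -> "n" -> "N"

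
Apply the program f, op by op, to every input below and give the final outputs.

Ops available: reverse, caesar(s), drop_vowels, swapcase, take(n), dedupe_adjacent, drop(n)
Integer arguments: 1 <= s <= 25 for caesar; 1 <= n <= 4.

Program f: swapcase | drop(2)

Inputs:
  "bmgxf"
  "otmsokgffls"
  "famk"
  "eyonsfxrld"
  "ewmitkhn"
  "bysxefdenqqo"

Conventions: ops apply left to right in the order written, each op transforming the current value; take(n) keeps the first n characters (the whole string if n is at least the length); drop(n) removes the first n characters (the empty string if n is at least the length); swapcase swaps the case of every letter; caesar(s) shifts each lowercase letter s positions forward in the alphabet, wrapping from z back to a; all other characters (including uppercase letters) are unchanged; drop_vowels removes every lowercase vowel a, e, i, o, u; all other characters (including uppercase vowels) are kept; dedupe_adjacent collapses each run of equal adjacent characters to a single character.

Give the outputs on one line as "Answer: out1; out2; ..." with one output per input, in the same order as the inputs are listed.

"GXF"; "MSOKGFFLS"; "MK"; "ONSFXRLD"; "MITKHN"; "SXEFDENQQO"

Execution, op by op:
  "bmgxf" -> "BMGXF" -> "GXF"
  "otmsokgffls" -> "OTMSOKGFFLS" -> "MSOKGFFLS"
  "famk" -> "FAMK" -> "MK"
  "eyonsfxrld" -> "EYONSFXRLD" -> "ONSFXRLD"
  "ewmitkhn" -> "EWMITKHN" -> "MITKHN"
  "bysxefdenqqo" -> "BYSXEFDENQQO" -> "SXEFDENQQO"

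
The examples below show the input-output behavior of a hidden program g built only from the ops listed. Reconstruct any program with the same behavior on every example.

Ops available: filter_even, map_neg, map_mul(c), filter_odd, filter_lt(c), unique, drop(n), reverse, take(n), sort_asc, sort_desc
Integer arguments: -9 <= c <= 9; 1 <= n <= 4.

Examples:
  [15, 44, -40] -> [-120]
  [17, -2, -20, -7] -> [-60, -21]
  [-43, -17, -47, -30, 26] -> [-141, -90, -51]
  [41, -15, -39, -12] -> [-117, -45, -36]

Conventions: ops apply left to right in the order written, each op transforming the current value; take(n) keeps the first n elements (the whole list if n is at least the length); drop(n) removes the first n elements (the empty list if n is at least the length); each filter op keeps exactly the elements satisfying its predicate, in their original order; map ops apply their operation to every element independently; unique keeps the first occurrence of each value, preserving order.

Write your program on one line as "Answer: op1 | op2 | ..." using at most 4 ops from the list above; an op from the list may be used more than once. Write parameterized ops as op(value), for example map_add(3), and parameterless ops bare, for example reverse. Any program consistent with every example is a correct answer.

drop(1) | map_mul(3) | sort_asc | filter_lt(-7)

Check, running the answer program on each example:
  [15, 44, -40] -> [44, -40] -> [132, -120] -> [-120, 132] -> [-120]
  [17, -2, -20, -7] -> [-2, -20, -7] -> [-6, -60, -21] -> [-60, -21, -6] -> [-60, -21]
  [-43, -17, -47, -30, 26] -> [-17, -47, -30, 26] -> [-51, -141, -90, 78] -> [-141, -90, -51, 78] -> [-141, -90, -51]
  [41, -15, -39, -12] -> [-15, -39, -12] -> [-45, -117, -36] -> [-117, -45, -36] -> [-117, -45, -36]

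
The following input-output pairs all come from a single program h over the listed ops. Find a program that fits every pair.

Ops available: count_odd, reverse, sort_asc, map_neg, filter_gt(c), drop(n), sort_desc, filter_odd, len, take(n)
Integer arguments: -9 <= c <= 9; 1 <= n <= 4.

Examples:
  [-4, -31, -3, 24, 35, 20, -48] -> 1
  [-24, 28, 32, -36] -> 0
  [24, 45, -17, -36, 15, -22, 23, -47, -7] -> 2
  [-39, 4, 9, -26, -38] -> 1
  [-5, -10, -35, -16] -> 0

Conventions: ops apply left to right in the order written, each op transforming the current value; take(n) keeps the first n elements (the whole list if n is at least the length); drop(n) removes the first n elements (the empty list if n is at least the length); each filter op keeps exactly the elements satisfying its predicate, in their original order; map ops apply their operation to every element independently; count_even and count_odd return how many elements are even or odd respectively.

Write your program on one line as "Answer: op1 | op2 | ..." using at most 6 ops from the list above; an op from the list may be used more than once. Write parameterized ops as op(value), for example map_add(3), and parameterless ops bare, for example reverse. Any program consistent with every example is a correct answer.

filter_gt(-3) | take(3) | sort_desc | sort_asc | filter_odd | len

Check, running the answer program on each example:
  [-4, -31, -3, 24, 35, 20, -48] -> [24, 35, 20] -> [24, 35, 20] -> [35, 24, 20] -> [20, 24, 35] -> [35] -> 1
  [-24, 28, 32, -36] -> [28, 32] -> [28, 32] -> [32, 28] -> [28, 32] -> [] -> 0
  [24, 45, -17, -36, 15, -22, 23, -47, -7] -> [24, 45, 15, 23] -> [24, 45, 15] -> [45, 24, 15] -> [15, 24, 45] -> [15, 45] -> 2
  [-39, 4, 9, -26, -38] -> [4, 9] -> [4, 9] -> [9, 4] -> [4, 9] -> [9] -> 1
  [-5, -10, -35, -16] -> [] -> [] -> [] -> [] -> [] -> 0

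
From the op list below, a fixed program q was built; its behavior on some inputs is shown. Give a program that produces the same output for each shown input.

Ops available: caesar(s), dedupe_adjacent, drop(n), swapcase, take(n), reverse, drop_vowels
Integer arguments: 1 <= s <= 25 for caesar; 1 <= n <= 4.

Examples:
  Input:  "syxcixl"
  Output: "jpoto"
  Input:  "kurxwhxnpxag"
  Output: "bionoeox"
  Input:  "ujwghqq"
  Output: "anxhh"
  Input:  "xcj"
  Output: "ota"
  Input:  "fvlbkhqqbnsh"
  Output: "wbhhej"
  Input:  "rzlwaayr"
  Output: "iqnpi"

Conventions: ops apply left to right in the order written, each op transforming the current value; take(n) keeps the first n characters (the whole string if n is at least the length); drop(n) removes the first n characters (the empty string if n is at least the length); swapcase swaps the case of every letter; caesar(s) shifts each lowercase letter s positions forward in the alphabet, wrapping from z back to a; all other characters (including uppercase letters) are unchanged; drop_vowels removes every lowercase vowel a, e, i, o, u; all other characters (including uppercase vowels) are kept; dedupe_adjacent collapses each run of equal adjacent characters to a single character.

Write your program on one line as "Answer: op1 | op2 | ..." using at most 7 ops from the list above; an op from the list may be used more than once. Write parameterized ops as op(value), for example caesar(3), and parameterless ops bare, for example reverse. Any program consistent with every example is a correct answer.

drop_vowels | caesar(17) | caesar(25) | caesar(3) | drop_vowels | caesar(24)

Check, running the answer program on each example:
  "syxcixl" -> "syxcxl" -> "jpotoc" -> "ionsnb" -> "lrqvqe" -> "lrqvq" -> "jpoto"
  "kurxwhxnpxag" -> "krxwhxnpxg" -> "bionyoegox" -> "ahnmxndfnw" -> "dkqpaqgiqz" -> "dkqpqgqz" -> "bionoeox"
  "ujwghqq" -> "jwghqq" -> "anxyhh" -> "zmwxgg" -> "cpzajj" -> "cpzjj" -> "anxhh"
  "xcj" -> "xcj" -> "ota" -> "nsz" -> "qvc" -> "qvc" -> "ota"
  "fvlbkhqqbnsh" -> "fvlbkhqqbnsh" -> "wmcsbyhhsejy" -> "vlbraxggrdix" -> "yoeudajjugla" -> "ydjjgl" -> "wbhhej"
  "rzlwaayr" -> "rzlwyr" -> "iqcnpi" -> "hpbmoh" -> "kseprk" -> "ksprk" -> "iqnpi"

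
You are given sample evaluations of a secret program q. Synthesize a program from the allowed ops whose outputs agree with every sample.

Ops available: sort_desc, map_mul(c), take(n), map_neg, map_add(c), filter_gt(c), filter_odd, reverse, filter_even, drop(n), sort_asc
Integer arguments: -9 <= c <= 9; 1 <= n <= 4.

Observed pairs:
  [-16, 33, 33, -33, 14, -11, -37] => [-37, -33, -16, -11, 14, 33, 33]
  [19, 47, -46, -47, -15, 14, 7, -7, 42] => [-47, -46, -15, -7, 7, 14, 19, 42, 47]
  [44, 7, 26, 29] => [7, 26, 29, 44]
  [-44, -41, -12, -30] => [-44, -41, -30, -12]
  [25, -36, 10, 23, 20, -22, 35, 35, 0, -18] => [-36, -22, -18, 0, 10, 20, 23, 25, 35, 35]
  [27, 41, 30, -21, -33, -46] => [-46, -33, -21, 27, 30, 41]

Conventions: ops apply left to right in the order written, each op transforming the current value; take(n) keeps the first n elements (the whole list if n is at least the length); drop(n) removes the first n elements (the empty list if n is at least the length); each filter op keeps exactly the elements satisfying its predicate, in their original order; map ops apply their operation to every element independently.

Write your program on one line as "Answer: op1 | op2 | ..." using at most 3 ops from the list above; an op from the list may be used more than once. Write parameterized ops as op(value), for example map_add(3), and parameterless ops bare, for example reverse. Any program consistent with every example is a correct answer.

sort_desc | reverse

Check, running the answer program on each example:
  [-16, 33, 33, -33, 14, -11, -37] -> [33, 33, 14, -11, -16, -33, -37] -> [-37, -33, -16, -11, 14, 33, 33]
  [19, 47, -46, -47, -15, 14, 7, -7, 42] -> [47, 42, 19, 14, 7, -7, -15, -46, -47] -> [-47, -46, -15, -7, 7, 14, 19, 42, 47]
  [44, 7, 26, 29] -> [44, 29, 26, 7] -> [7, 26, 29, 44]
  [-44, -41, -12, -30] -> [-12, -30, -41, -44] -> [-44, -41, -30, -12]
  [25, -36, 10, 23, 20, -22, 35, 35, 0, -18] -> [35, 35, 25, 23, 20, 10, 0, -18, -22, -36] -> [-36, -22, -18, 0, 10, 20, 23, 25, 35, 35]
  [27, 41, 30, -21, -33, -46] -> [41, 30, 27, -21, -33, -46] -> [-46, -33, -21, 27, 30, 41]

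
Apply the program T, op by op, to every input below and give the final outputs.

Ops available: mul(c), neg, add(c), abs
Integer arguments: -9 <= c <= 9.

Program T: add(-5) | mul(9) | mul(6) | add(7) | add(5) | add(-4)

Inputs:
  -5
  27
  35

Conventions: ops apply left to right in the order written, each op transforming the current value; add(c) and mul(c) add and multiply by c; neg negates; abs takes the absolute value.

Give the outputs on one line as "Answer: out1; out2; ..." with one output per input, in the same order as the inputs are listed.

-532; 1196; 1628

Execution, op by op:
  -5 -> -10 -> -90 -> -540 -> -533 -> -528 -> -532
  27 -> 22 -> 198 -> 1188 -> 1195 -> 1200 -> 1196
  35 -> 30 -> 270 -> 1620 -> 1627 -> 1632 -> 1628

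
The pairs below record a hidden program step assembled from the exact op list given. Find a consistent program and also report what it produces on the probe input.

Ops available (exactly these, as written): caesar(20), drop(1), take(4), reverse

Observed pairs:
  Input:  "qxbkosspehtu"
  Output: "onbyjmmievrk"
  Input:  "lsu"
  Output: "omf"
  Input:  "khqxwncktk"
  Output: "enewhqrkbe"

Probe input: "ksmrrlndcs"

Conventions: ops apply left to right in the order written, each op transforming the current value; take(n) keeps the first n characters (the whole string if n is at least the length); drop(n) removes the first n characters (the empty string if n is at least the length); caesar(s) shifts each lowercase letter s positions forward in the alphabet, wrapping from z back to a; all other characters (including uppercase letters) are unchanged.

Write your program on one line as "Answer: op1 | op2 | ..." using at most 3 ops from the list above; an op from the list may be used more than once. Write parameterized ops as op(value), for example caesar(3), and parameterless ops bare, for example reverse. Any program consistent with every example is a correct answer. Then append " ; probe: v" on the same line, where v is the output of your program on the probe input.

caesar(20) | reverse ; probe: "mwxhfllgme"

Check, running the answer program on each example:
  "qxbkosspehtu" -> "krveimmjybno" -> "onbyjmmievrk"
  "lsu" -> "fmo" -> "omf"
  "khqxwncktk" -> "ebkrqhwene" -> "enewhqrkbe"
  probe: "ksmrrlndcs" -> "emgllfhxwm" -> "mwxhfllgme"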